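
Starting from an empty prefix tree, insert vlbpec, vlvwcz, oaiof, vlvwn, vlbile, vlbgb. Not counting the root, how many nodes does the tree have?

21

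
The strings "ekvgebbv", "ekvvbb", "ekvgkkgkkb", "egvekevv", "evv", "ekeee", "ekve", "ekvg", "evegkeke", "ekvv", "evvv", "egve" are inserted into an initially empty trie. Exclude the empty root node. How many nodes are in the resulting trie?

Insert word by word; a character creates a node only if that edge doesn't already exist:
  "ekvgebbv" → 8 new (e, k, v, g, e, b, b, v)
  "ekvvbb" → prefix "ekv" already present; 3 new (v, b, b)
  "ekvgkkgkkb" → prefix "ekvg" already present; 6 new (k, k, g, k, k, b)
  "egvekevv" → prefix "e" already present; 7 new (g, v, e, k, e, v, v)
  "evv" → prefix "e" already present; 2 new (v, v)
  "ekeee" → prefix "ek" already present; 3 new (e, e, e)
  "ekve" → prefix "ekv" already present; 1 new (e)
  "ekvg" → prefix "ekvg" already present; 0 new (none)
  "evegkeke" → prefix "ev" already present; 6 new (e, g, k, e, k, e)
  "ekvv" → prefix "ekvv" already present; 0 new (none)
  "evvv" → prefix "evv" already present; 1 new (v)
  "egve" → prefix "egve" already present; 0 new (none)
Total nodes = 8 + 3 + 6 + 7 + 2 + 3 + 1 + 0 + 6 + 0 + 1 + 0 = 37

37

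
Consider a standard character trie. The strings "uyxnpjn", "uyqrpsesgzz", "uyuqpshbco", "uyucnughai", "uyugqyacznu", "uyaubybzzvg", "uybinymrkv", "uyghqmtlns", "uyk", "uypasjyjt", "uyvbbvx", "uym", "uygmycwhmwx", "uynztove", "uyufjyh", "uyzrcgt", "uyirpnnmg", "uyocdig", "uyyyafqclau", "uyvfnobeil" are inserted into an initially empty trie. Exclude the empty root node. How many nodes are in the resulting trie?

129

Count nodes per top-level branch (shared prefixes stored once):
  'u'-branch (uyaubybzzvg, uybinymrkv, uyghqmtlns, uygmycwhmwx, uyirpnnmg, uyk, uym, uynztove, uyocdig, uypasjyjt, uyqrpsesgzz, uyucnughai, uyufjyh, uyugqyacznu, uyuqpshbco, uyvbbvx, uyvfnobeil, uyxnpjn, uyyyafqclau, uyzrcgt): 129 nodes
Sum: 129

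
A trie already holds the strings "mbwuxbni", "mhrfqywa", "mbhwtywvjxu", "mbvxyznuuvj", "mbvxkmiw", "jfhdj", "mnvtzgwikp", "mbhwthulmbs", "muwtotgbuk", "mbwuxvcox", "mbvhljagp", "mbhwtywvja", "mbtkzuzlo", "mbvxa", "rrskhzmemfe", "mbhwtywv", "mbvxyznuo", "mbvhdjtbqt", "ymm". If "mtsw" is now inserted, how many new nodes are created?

Walking "mtsw" from the root, the first 1 characters ("m") follow existing edges; "t" is the first miss.
New nodes needed: |"mtsw"| − 1 = 4 − 1 = 3.

3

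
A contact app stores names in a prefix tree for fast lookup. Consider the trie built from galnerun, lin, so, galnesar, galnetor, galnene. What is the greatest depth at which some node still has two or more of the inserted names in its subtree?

5

Look for the deepest trie node that still has at least two words in its subtree.
"galnene" and "galnerun" agree on "galne" (5 characters) before diverging; nothing deeper is shared.
Longest shared-prefix length: 5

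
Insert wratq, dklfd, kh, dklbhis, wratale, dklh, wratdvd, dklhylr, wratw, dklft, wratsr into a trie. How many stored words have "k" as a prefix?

Filter for entries beginning with "k":
Words under "k": kh
Count: 1

1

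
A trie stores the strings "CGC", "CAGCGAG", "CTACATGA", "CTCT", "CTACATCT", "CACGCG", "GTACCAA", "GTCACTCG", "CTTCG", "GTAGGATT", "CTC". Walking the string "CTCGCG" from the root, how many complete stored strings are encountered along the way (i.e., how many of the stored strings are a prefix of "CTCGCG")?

Traverse "CTCGCG" character by character; count nodes along the way that are marked as word ends.
Prefixes of the query that are stored words: "CTC"
Count: 1

1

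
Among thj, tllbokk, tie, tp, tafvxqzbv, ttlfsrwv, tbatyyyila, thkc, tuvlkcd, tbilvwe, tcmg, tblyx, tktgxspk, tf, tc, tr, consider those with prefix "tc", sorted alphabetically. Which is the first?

tc

Filter for "tc…" and sort: "tc", "tcmg"
Position 1: tc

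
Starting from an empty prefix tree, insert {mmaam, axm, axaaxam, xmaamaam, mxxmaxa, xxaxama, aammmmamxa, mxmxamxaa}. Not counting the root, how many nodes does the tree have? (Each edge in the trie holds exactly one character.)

For each word, the new-node count is its length minus the longest prefix already in the trie:
  "mmaam" → 5 new (m, m, a, a, m)
  "axm" → 3 new (a, x, m)
  "axaaxam" → prefix "ax" already present; 5 new (a, a, x, a, m)
  "xmaamaam" → 8 new (x, m, a, a, m, a, a, m)
  "mxxmaxa" → prefix "m" already present; 6 new (x, x, m, a, x, a)
  "xxaxama" → prefix "x" already present; 6 new (x, a, x, a, m, a)
  "aammmmamxa" → prefix "a" already present; 9 new (a, m, m, m, m, a, m, x, a)
  "mxmxamxaa" → prefix "mx" already present; 7 new (m, x, a, m, x, a, a)
Total nodes = 5 + 3 + 5 + 8 + 6 + 6 + 9 + 7 = 49

49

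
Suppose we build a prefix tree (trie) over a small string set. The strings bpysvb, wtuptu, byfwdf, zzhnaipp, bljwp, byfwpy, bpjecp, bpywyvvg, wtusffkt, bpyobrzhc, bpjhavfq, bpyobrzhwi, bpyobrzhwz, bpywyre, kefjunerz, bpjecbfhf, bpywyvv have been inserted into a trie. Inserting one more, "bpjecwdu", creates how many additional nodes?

Walking "bpjecwdu" from the root, the first 5 characters ("bpjec") follow existing edges; "w" is the first miss.
Each of the 3 remaining characters creates one node.

3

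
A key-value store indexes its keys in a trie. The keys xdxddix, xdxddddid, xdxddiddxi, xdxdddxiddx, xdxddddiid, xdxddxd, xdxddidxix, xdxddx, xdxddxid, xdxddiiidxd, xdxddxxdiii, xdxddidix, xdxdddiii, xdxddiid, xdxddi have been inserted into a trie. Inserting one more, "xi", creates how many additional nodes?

1

The longest prefix of "xi" already in the trie is "x" (length 1).
So 2 − 1 = 1 new nodes.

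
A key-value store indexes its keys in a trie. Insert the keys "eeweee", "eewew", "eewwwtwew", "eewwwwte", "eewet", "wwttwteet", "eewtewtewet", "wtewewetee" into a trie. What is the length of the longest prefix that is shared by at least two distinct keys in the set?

Look for the deepest trie node that still has at least two words in its subtree.
e.g. "eewwwtwew" and "eewwwwte" share the prefix "eewww" of length 5; no pair shares a longer one.
Longest shared-prefix length: 5

5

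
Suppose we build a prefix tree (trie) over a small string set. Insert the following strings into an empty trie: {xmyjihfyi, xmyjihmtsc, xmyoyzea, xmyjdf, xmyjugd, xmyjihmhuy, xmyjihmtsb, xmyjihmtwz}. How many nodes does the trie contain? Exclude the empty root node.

29

Trace insertions, counting only characters that open a new branch:
  "xmyjihfyi" → 9 new (x, m, y, j, i, h, f, y, i)
  "xmyjihmtsc" → prefix "xmyjih" already present; 4 new (m, t, s, c)
  "xmyoyzea" → prefix "xmy" already present; 5 new (o, y, z, e, a)
  "xmyjdf" → prefix "xmyj" already present; 2 new (d, f)
  "xmyjugd" → prefix "xmyj" already present; 3 new (u, g, d)
  "xmyjihmhuy" → prefix "xmyjihm" already present; 3 new (h, u, y)
  "xmyjihmtsb" → prefix "xmyjihmts" already present; 1 new (b)
  "xmyjihmtwz" → prefix "xmyjihmt" already present; 2 new (w, z)
Total nodes = 9 + 4 + 5 + 2 + 3 + 3 + 1 + 2 = 29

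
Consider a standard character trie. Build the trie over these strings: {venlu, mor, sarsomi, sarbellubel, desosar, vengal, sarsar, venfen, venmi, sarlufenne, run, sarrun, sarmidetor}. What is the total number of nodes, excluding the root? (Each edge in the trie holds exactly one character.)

60

Insert word by word; a character creates a node only if that edge doesn't already exist:
  "venlu" → 5 new (v, e, n, l, u)
  "mor" → 3 new (m, o, r)
  "sarsomi" → 7 new (s, a, r, s, o, m, i)
  "sarbellubel" → prefix "sar" already present; 8 new (b, e, l, l, u, b, e, l)
  "desosar" → 7 new (d, e, s, o, s, a, r)
  "vengal" → prefix "ven" already present; 3 new (g, a, l)
  "sarsar" → prefix "sars" already present; 2 new (a, r)
  "venfen" → prefix "ven" already present; 3 new (f, e, n)
  "venmi" → prefix "ven" already present; 2 new (m, i)
  "sarlufenne" → prefix "sar" already present; 7 new (l, u, f, e, n, n, e)
  "run" → 3 new (r, u, n)
  "sarrun" → prefix "sar" already present; 3 new (r, u, n)
  "sarmidetor" → prefix "sar" already present; 7 new (m, i, d, e, t, o, r)
Total nodes = 5 + 3 + 7 + 8 + 7 + 3 + 2 + 3 + 2 + 7 + 3 + 3 + 7 = 60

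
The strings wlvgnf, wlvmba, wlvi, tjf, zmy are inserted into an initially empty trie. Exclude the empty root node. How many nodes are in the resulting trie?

Trie structure (* marks end of a word):
(root)
├─ t
│  └─ j
│     └─ f *
├─ w
│  └─ l
│     └─ v
│        ├─ g
│        │  └─ n
│        │     └─ f *
│        ├─ i *
│        └─ m
│           └─ b
│              └─ a *
└─ z
   └─ m
      └─ y *
Counting every labelled node above: 16.

16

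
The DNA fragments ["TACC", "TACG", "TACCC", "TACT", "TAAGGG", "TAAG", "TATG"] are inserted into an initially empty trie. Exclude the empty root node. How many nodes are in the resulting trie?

For each word, the new-node count is its length minus the longest prefix already in the trie:
  "TACC" → 4 new (T, A, C, C)
  "TACG" → prefix "TAC" already present; 1 new (G)
  "TACCC" → prefix "TACC" already present; 1 new (C)
  "TACT" → prefix "TAC" already present; 1 new (T)
  "TAAGGG" → prefix "TA" already present; 4 new (A, G, G, G)
  "TAAG" → prefix "TAAG" already present; 0 new (none)
  "TATG" → prefix "TA" already present; 2 new (T, G)
Total nodes = 4 + 1 + 1 + 1 + 4 + 0 + 2 = 13

13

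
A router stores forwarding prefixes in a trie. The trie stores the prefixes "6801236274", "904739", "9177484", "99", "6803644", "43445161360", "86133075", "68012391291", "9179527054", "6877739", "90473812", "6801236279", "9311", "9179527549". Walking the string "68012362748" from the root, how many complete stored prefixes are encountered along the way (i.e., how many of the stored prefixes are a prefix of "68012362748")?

Traverse "68012362748" character by character; count nodes along the way that are marked as word ends.
Prefixes of the query that are stored words: "6801236274"
Count: 1

1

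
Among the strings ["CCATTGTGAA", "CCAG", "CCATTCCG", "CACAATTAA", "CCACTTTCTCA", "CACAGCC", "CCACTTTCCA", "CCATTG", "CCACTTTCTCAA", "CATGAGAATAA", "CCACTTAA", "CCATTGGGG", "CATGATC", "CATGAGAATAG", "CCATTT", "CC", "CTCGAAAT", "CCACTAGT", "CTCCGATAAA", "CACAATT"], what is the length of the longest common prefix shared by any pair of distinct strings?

Look for the deepest trie node that still has at least two words in its subtree.
"CCACTTTCTCA" and "CCACTTTCTCAA" agree on "CCACTTTCTCA" (11 characters) before diverging; nothing deeper is shared.
Longest shared-prefix length: 11

11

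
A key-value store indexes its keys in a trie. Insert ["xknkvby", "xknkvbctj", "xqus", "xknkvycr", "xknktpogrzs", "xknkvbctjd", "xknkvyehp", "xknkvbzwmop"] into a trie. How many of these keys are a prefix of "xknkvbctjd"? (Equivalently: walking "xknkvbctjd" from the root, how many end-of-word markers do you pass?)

Check each prefix of "xknkvbctjd" against the stored set — each match is an end-marker on the path.
Prefixes of the query that are stored words: "xknkvbctj", "xknkvbctjd"
Count: 2

2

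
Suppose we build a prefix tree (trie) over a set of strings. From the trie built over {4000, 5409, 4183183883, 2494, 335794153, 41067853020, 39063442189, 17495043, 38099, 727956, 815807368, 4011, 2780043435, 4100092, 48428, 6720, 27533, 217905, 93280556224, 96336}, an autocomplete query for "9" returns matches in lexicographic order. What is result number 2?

Filter for "9…" and sort: "93280556224", "96336"
Position 2: 96336

96336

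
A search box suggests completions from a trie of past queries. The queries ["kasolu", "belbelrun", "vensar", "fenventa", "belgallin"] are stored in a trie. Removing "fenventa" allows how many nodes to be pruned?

Walk "fenventa" from the leaf back toward the root, removing each node that no remaining word uses.
No other word shares any prefix with "fenventa", so all 8 of its nodes go.
Nodes removed: 8

8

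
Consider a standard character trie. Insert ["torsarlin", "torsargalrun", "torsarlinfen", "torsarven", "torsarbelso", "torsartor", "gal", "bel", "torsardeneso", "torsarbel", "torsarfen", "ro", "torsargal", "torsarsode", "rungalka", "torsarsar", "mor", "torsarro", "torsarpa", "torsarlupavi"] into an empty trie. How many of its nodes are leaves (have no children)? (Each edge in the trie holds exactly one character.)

17

A leaf is a node with no children — equivalently, the end of a word that is not a proper prefix of any other stored word.
Those words: "bel", "gal", "mor", "ro", "rungalka", "torsarbelso", "torsardeneso", "torsarfen", "torsargalrun", "torsarlinfen", "torsarlupavi", "torsarpa", "torsarro", "torsarsar", "torsarsode", "torsartor", "torsarven"
Leaf count: 17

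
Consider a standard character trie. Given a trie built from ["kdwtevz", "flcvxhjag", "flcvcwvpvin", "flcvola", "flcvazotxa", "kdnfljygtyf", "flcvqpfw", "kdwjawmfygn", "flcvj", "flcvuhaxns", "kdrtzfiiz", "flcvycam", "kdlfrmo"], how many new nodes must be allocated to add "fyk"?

The longest prefix of "fyk" already in the trie is "f" (length 1).
New nodes needed: |"fyk"| − 1 = 3 − 1 = 2.

2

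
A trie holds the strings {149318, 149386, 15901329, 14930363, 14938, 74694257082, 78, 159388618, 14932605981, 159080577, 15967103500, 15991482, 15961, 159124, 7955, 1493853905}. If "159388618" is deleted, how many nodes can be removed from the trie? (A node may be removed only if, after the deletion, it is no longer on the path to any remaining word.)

Walk "159388618" from the leaf back toward the root, removing each node that no remaining word uses.
The suffix "388618" (6 nodes) is used only by "159388618"; the node for "159" still has the child "0", so pruning stops there.
Nodes removed: 6

6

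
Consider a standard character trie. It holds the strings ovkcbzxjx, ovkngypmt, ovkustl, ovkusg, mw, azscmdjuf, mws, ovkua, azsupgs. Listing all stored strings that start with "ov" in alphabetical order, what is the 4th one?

DFS of the "ov" subtree visits, in order: "ovkcbzxjx", "ovkngypmt", "ovkua", "ovkusg", "ovkustl"
Position 4: ovkusg

ovkusg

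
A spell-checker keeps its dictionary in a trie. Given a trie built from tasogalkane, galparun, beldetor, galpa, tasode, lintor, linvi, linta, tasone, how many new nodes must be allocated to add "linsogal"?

5

"lin" is already a path in the trie; the remaining "sogal" must be added.
Each of the 5 remaining characters creates one node.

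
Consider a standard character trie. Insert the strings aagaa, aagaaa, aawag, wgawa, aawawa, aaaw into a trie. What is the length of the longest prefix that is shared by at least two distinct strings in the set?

The deepest shared node is where two words last agree before diverging.
"aagaa" and "aagaaa" agree on "aagaa" (5 characters) before diverging; nothing deeper is shared.
Longest shared-prefix length: 5

5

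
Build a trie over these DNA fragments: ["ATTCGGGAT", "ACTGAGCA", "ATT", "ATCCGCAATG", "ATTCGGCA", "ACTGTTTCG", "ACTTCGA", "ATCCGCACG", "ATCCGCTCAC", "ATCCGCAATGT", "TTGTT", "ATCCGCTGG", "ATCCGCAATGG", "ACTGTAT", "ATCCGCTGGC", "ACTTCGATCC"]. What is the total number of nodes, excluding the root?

56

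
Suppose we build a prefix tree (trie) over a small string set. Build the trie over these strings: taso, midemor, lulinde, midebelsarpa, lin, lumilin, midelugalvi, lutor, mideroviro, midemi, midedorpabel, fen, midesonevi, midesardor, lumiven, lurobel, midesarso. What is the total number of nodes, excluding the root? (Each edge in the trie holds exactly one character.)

Count nodes per top-level branch (shared prefixes stored once):
  'f'-branch (fen): 3 nodes
  'l'-branch (lin, lulinde, lumilin, lumiven, lurobel, lutor): 25 nodes
  'm'-branch (midebelsarpa, midedorpabel, midelugalvi, midemi, midemor, mideroviro, midesardor, midesarso, midesonevi): 50 nodes
  't'-branch (taso): 4 nodes
Sum: 82

82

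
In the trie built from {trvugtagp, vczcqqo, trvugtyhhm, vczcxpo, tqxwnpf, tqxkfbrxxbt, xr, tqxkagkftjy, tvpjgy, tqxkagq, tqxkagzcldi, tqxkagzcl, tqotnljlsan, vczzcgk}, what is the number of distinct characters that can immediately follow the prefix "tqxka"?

Follow the path "tqxka" to its node, then look at its outgoing edges.
Characters that immediately follow "tqxka" among the stored strings: {g}.
That node has 1 child edge.

1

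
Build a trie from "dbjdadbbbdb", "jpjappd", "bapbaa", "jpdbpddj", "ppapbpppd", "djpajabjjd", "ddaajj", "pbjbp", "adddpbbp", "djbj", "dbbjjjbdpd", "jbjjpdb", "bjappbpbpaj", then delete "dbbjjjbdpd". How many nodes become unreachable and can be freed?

Walk "dbbjjjbdpd" from the leaf back toward the root, removing each node that no remaining word uses.
The suffix "bjjjbdpd" (8 nodes) is used only by "dbbjjjbdpd"; the node for "db" still has the child "j", so pruning stops there.
Nodes removed: 8

8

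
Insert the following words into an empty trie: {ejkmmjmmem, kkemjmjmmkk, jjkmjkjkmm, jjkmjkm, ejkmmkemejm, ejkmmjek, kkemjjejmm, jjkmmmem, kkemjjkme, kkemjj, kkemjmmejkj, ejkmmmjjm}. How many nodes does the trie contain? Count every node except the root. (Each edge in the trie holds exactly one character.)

Insert word by word; a character creates a node only if that edge doesn't already exist:
  "ejkmmjmmem" → 10 new (e, j, k, m, m, j, m, m, e, m)
  "kkemjmjmmkk" → 11 new (k, k, e, m, j, m, j, m, m, k, k)
  "jjkmjkjkmm" → 10 new (j, j, k, m, j, k, j, k, m, m)
  "jjkmjkm" → prefix "jjkmjk" already present; 1 new (m)
  "ejkmmkemejm" → prefix "ejkmm" already present; 6 new (k, e, m, e, j, m)
  "ejkmmjek" → prefix "ejkmmj" already present; 2 new (e, k)
  "kkemjjejmm" → prefix "kkemj" already present; 5 new (j, e, j, m, m)
  "jjkmmmem" → prefix "jjkm" already present; 4 new (m, m, e, m)
  "kkemjjkme" → prefix "kkemjj" already present; 3 new (k, m, e)
  "kkemjj" → prefix "kkemjj" already present; 0 new (none)
  "kkemjmmejkj" → prefix "kkemjm" already present; 5 new (m, e, j, k, j)
  "ejkmmmjjm" → prefix "ejkmm" already present; 4 new (m, j, j, m)
Total nodes = 10 + 11 + 10 + 1 + 6 + 2 + 5 + 4 + 3 + 0 + 5 + 4 = 61

61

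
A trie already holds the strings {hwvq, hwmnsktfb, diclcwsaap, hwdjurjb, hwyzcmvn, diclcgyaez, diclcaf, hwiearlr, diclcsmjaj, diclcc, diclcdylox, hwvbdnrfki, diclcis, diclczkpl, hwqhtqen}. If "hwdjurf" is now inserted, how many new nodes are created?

1

Walking "hwdjurf" from the root, the first 6 characters ("hwdjur") follow existing edges; "f" is the first miss.
New nodes needed: |"hwdjurf"| − 6 = 7 − 6 = 1.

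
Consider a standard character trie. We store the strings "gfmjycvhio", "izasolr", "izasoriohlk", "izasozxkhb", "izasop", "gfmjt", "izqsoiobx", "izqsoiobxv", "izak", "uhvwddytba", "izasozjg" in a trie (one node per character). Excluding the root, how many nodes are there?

51

For each word, the new-node count is its length minus the longest prefix already in the trie:
  "gfmjycvhio" → 10 new (g, f, m, j, y, c, v, h, i, o)
  "izasolr" → 7 new (i, z, a, s, o, l, r)
  "izasoriohlk" → prefix "izaso" already present; 6 new (r, i, o, h, l, k)
  "izasozxkhb" → prefix "izaso" already present; 5 new (z, x, k, h, b)
  "izasop" → prefix "izaso" already present; 1 new (p)
  "gfmjt" → prefix "gfmj" already present; 1 new (t)
  "izqsoiobx" → prefix "iz" already present; 7 new (q, s, o, i, o, b, x)
  "izqsoiobxv" → prefix "izqsoiobx" already present; 1 new (v)
  "izak" → prefix "iza" already present; 1 new (k)
  "uhvwddytba" → 10 new (u, h, v, w, d, d, y, t, b, a)
  "izasozjg" → prefix "izasoz" already present; 2 new (j, g)
Total nodes = 10 + 7 + 6 + 5 + 1 + 1 + 7 + 1 + 1 + 10 + 2 = 51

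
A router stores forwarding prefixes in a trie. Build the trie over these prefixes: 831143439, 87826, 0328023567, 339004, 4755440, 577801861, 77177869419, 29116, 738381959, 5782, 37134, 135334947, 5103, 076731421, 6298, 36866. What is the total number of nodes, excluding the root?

103

Count nodes per top-level branch (shared prefixes stored once):
  '0'-branch (0328023567, 076731421): 18 nodes
  '1'-branch (135334947): 9 nodes
  '2'-branch (29116): 5 nodes
  '3'-branch (339004, 36866, 37134): 14 nodes
  '4'-branch (4755440): 7 nodes
  '5'-branch (5103, 577801861, 5782): 14 nodes
  '6'-branch (6298): 4 nodes
  '7'-branch (738381959, 77177869419): 19 nodes
  '8'-branch (831143439, 87826): 13 nodes
Sum: 103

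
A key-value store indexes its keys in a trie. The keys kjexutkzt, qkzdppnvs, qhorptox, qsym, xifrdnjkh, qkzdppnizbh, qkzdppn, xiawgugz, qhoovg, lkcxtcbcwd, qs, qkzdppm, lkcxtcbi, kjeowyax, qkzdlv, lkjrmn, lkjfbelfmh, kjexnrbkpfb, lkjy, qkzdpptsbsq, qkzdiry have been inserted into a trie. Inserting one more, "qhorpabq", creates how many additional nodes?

3

The longest prefix of "qhorpabq" already in the trie is "qhorp" (length 5).
Each of the 3 remaining characters creates one node.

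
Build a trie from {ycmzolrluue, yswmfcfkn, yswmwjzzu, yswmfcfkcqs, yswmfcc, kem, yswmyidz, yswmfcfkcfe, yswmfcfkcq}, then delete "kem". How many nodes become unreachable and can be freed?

3

Walk "kem" from the leaf back toward the root, removing each node that no remaining word uses.
No other word shares any prefix with "kem", so all 3 of its nodes go.
Nodes removed: 3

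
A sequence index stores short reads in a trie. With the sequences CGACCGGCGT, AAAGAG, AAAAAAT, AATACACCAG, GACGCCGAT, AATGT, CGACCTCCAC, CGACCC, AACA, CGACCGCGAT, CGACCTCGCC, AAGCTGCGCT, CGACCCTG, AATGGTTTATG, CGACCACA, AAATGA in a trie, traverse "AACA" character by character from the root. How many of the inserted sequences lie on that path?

1

Walk "AACA" from the root; an end-of-word marker is hit whenever a stored word is a prefix of "AACA".
Prefixes of the query that are stored words: "AACA"
Count: 1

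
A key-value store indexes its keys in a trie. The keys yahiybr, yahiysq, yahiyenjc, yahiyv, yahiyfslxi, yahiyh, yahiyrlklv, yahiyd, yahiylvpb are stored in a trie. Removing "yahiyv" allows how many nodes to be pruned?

A node on "yahiyv"'s path can go only if nothing else ends at it or branches off below it.
The suffix "v" (1 node) is used only by "yahiyv"; the node for "yahiy" still has the child "b", so pruning stops there.
Nodes removed: 1

1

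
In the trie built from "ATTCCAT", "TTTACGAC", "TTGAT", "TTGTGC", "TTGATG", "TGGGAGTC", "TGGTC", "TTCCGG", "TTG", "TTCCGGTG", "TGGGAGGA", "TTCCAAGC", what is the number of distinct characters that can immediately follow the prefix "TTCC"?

2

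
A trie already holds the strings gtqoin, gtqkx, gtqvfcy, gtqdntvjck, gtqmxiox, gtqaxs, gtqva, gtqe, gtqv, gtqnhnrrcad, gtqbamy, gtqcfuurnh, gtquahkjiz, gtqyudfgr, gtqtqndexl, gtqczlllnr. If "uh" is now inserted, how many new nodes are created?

2

No existing word starts with "u", so every character of "uh" needs a new node.
2 − 0 = 2 new nodes.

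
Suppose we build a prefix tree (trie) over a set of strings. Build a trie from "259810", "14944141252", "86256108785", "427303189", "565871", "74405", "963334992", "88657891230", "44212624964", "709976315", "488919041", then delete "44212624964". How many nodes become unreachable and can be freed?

A node on "44212624964"'s path can go only if nothing else ends at it or branches off below it.
The suffix "4212624964" (10 nodes) is used only by "44212624964"; the node for "4" still has the child "2", so pruning stops there.
Nodes removed: 10

10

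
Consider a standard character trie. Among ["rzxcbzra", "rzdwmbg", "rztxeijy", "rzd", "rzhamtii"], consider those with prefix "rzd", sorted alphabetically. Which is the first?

Words with prefix "rzd", in lexicographic order: "rzd", "rzdwmbg"
The 1st is rzd.

rzd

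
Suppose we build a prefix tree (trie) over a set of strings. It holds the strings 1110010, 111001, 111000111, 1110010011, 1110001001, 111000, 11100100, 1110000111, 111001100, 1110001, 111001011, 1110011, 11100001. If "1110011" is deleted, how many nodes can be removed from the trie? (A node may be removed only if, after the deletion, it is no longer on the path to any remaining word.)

0

After clearing the end-marker at "1110011", prune upward until reaching a node still needed by another word.
Every node on "1110011" is still needed (e.g. by "111001100"), so nothing is freed.
Nodes removed: 0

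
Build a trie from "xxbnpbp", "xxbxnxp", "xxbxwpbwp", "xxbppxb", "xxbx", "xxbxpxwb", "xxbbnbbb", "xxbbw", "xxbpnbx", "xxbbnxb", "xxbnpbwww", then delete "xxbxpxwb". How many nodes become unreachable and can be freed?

4

A node on "xxbxpxwb"'s path can go only if nothing else ends at it or branches off below it.
The suffix "pxwb" (4 nodes) is used only by "xxbxpxwb"; the node for "xxbx" still has the child "n", so pruning stops there.
Nodes removed: 4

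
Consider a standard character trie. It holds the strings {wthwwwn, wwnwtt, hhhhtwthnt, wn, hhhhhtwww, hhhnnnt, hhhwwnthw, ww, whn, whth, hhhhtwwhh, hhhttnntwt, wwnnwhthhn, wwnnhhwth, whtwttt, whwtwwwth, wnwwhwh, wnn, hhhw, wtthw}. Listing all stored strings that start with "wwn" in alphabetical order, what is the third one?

Words with prefix "wwn", in lexicographic order: "wwnnhhwth", "wwnnwhthhn", "wwnwtt"
The 3rd is wwnwtt.

wwnwtt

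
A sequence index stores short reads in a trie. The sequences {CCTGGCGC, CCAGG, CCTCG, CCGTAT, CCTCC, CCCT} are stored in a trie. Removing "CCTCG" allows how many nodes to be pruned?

After clearing the end-marker at "CCTCG", prune upward until reaching a node still needed by another word.
The suffix "G" (1 node) is used only by "CCTCG"; the node for "CCTC" still has the child "C", so pruning stops there.
Nodes removed: 1

1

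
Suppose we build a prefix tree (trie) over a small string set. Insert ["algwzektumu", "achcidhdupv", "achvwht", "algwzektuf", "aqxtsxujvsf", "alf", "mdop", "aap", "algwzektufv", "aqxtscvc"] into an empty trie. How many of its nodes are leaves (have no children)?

A leaf is a node with no children — equivalently, the end of a word that is not a proper prefix of any other stored word.
Those words: "aap", "achcidhdupv", "achvwht", "alf", "algwzektufv", "algwzektumu", "aqxtscvc", "aqxtsxujvsf", "mdop"
Leaf count: 9

9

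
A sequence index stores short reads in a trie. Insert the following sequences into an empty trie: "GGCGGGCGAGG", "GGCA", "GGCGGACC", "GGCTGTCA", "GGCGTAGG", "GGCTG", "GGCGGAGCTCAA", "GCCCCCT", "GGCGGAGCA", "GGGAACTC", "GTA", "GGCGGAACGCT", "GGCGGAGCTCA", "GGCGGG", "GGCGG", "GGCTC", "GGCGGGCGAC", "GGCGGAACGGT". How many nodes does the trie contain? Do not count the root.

54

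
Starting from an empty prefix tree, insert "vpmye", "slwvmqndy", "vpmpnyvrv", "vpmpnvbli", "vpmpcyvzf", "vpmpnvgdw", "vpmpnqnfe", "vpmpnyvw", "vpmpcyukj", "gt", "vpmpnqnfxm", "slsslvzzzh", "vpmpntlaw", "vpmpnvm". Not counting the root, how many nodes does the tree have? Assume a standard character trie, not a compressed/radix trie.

57

Count nodes per top-level branch (shared prefixes stored once):
  'g'-branch (gt): 2 nodes
  's'-branch (slsslvzzzh, slwvmqndy): 17 nodes
  'v'-branch (vpmpcyukj, vpmpcyvzf, vpmpnqnfe, vpmpnqnfxm, vpmpntlaw, vpmpnvbli, vpmpnvgdw, vpmpnvm, vpmpnyvrv, vpmpnyvw, vpmye): 38 nodes
Sum: 57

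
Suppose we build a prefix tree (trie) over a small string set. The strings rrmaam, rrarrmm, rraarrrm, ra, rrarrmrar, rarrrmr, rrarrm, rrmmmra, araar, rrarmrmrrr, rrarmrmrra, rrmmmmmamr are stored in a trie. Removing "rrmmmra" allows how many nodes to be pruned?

A node on "rrmmmra"'s path can go only if nothing else ends at it or branches off below it.
The suffix "ra" (2 nodes) is used only by "rrmmmra"; the node for "rrmmm" still has the child "m", so pruning stops there.
Nodes removed: 2

2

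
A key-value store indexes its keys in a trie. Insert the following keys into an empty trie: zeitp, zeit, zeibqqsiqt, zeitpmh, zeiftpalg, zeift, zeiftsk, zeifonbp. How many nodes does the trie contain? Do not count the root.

26

Insert word by word; a character creates a node only if that edge doesn't already exist:
  "zeitp" → 5 new (z, e, i, t, p)
  "zeit" → prefix "zeit" already present; 0 new (none)
  "zeibqqsiqt" → prefix "zei" already present; 7 new (b, q, q, s, i, q, t)
  "zeitpmh" → prefix "zeitp" already present; 2 new (m, h)
  "zeiftpalg" → prefix "zei" already present; 6 new (f, t, p, a, l, g)
  "zeift" → prefix "zeift" already present; 0 new (none)
  "zeiftsk" → prefix "zeift" already present; 2 new (s, k)
  "zeifonbp" → prefix "zeif" already present; 4 new (o, n, b, p)
Total nodes = 5 + 0 + 7 + 2 + 6 + 0 + 2 + 4 = 26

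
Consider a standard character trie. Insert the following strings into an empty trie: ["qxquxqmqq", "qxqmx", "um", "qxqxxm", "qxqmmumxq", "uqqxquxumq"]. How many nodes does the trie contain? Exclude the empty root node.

30

Trace insertions, counting only characters that open a new branch:
  "qxquxqmqq" → 9 new (q, x, q, u, x, q, m, q, q)
  "qxqmx" → prefix "qxq" already present; 2 new (m, x)
  "um" → 2 new (u, m)
  "qxqxxm" → prefix "qxq" already present; 3 new (x, x, m)
  "qxqmmumxq" → prefix "qxqm" already present; 5 new (m, u, m, x, q)
  "uqqxquxumq" → prefix "u" already present; 9 new (q, q, x, q, u, x, u, m, q)
Total nodes = 9 + 2 + 2 + 3 + 5 + 9 = 30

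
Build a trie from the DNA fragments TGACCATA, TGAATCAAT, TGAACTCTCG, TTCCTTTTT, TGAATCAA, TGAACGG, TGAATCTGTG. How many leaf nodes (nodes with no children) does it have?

6

Leaves are exactly the stored words that no other stored word extends.
Those words: "TGAACGG", "TGAACTCTCG", "TGAATCAAT", "TGAATCTGTG", "TGACCATA", "TTCCTTTTT"
Leaf count: 6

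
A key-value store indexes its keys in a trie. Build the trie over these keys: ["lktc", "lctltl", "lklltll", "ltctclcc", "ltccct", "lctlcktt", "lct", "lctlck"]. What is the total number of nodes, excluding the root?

Insert word by word; a character creates a node only if that edge doesn't already exist:
  "lktc" → 4 new (l, k, t, c)
  "lctltl" → prefix "l" already present; 5 new (c, t, l, t, l)
  "lklltll" → prefix "lk" already present; 5 new (l, l, t, l, l)
  "ltctclcc" → prefix "l" already present; 7 new (t, c, t, c, l, c, c)
  "ltccct" → prefix "ltc" already present; 3 new (c, c, t)
  "lctlcktt" → prefix "lctl" already present; 4 new (c, k, t, t)
  "lct" → prefix "lct" already present; 0 new (none)
  "lctlck" → prefix "lctlck" already present; 0 new (none)
Total nodes = 4 + 5 + 5 + 7 + 3 + 4 + 0 + 0 = 28

28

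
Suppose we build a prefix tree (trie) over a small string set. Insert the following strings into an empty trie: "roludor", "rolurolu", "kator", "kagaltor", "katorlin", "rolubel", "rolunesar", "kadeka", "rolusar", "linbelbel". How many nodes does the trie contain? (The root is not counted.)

49

Count nodes per top-level branch (shared prefixes stored once):
  'k'-branch (kadeka, kagaltor, kator, katorlin): 18 nodes
  'l'-branch (linbelbel): 9 nodes
  'r'-branch (rolubel, roludor, rolunesar, rolurolu, rolusar): 22 nodes
Sum: 49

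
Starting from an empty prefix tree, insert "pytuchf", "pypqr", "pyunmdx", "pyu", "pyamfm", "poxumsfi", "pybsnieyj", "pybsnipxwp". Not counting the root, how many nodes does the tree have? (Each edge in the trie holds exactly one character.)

37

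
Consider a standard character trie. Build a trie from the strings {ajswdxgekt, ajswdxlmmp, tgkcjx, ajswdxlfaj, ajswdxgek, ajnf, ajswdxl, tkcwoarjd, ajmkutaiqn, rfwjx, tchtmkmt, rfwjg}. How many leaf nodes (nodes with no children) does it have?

10

Leaves are exactly the stored words that no other stored word extends.
Those words: "ajmkutaiqn", "ajnf", "ajswdxgekt", "ajswdxlfaj", "ajswdxlmmp", "rfwjg", "rfwjx", "tchtmkmt", "tgkcjx", "tkcwoarjd"
Leaf count: 10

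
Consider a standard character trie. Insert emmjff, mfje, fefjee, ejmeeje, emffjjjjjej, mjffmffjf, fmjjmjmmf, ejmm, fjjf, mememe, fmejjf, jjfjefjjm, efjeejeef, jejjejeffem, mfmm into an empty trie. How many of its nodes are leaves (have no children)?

15

Leaves are exactly the stored words that no other stored word extends.
Those words: "efjeejeef", "ejmeeje", "ejmm", "emffjjjjjej", "emmjff", "fefjee", "fjjf", "fmejjf", "fmjjmjmmf", "jejjejeffem", "jjfjefjjm", "mememe", "mfje", "mfmm", "mjffmffjf"
Leaf count: 15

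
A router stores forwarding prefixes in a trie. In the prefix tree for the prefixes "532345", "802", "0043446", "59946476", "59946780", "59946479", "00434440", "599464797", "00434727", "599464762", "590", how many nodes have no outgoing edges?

9

Leaves are exactly the stored words that no other stored word extends.
Those words: "00434440", "0043446", "00434727", "532345", "590", "599464762", "599464797", "59946780", "802"
Leaf count: 9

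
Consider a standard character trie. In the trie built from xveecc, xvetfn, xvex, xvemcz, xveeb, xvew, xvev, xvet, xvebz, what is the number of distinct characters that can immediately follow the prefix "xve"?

7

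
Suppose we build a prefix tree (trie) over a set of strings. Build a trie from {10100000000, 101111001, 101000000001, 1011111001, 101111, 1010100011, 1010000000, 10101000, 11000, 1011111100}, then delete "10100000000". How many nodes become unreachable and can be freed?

0

After clearing the end-marker at "10100000000", prune upward until reaching a node still needed by another word.
Every node on "10100000000" is still needed (e.g. by "101000000001"), so nothing is freed.
Nodes removed: 0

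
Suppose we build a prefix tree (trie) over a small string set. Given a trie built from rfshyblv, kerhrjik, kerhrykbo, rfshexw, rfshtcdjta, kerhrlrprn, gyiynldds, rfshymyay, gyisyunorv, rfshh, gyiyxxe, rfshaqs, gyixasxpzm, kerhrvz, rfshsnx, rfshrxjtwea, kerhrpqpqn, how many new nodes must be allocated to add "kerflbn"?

4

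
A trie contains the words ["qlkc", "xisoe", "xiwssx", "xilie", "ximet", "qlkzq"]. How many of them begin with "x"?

4

Traverse to the node for "x", then collect every word in that subtree.
Matches: "xilie", "ximet", "xisoe", "xiwssx"
Count: 4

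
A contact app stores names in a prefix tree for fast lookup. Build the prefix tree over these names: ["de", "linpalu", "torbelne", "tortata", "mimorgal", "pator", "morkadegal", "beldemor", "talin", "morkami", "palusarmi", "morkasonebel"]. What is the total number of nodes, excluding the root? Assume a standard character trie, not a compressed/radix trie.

71

For each word, the new-node count is its length minus the longest prefix already in the trie:
  "de" → 2 new (d, e)
  "linpalu" → 7 new (l, i, n, p, a, l, u)
  "torbelne" → 8 new (t, o, r, b, e, l, n, e)
  "tortata" → prefix "tor" already present; 4 new (t, a, t, a)
  "mimorgal" → 8 new (m, i, m, o, r, g, a, l)
  "pator" → 5 new (p, a, t, o, r)
  "morkadegal" → prefix "m" already present; 9 new (o, r, k, a, d, e, g, a, l)
  "beldemor" → 8 new (b, e, l, d, e, m, o, r)
  "talin" → prefix "t" already present; 4 new (a, l, i, n)
  "morkami" → prefix "morka" already present; 2 new (m, i)
  "palusarmi" → prefix "pa" already present; 7 new (l, u, s, a, r, m, i)
  "morkasonebel" → prefix "morka" already present; 7 new (s, o, n, e, b, e, l)
Total nodes = 2 + 7 + 8 + 4 + 8 + 5 + 9 + 8 + 4 + 2 + 7 + 7 = 71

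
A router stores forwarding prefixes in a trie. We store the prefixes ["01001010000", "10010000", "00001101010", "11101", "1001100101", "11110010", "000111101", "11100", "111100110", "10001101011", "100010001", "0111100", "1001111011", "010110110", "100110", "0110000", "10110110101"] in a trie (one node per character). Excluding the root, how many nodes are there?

94

Insert word by word; a character creates a node only if that edge doesn't already exist:
  "01001010000" → 11 new (0, 1, 0, 0, 1, 0, 1, 0, 0, 0, 0)
  "10010000" → 8 new (1, 0, 0, 1, 0, 0, 0, 0)
  "00001101010" → prefix "0" already present; 10 new (0, 0, 0, 1, 1, 0, 1, 0, 1, 0)
  "11101" → prefix "1" already present; 4 new (1, 1, 0, 1)
  "1001100101" → prefix "1001" already present; 6 new (1, 0, 0, 1, 0, 1)
  "11110010" → prefix "111" already present; 5 new (1, 0, 0, 1, 0)
  "000111101" → prefix "000" already present; 6 new (1, 1, 1, 1, 0, 1)
  "11100" → prefix "1110" already present; 1 new (0)
  "111100110" → prefix "1111001" already present; 2 new (1, 0)
  "10001101011" → prefix "100" already present; 8 new (0, 1, 1, 0, 1, 0, 1, 1)
  "100010001" → prefix "10001" already present; 4 new (0, 0, 0, 1)
  "0111100" → prefix "01" already present; 5 new (1, 1, 1, 0, 0)
  "1001111011" → prefix "10011" already present; 5 new (1, 1, 0, 1, 1)
  "010110110" → prefix "010" already present; 6 new (1, 1, 0, 1, 1, 0)
  "100110" → prefix "100110" already present; 0 new (none)
  "0110000" → prefix "011" already present; 4 new (0, 0, 0, 0)
  "10110110101" → prefix "10" already present; 9 new (1, 1, 0, 1, 1, 0, 1, 0, 1)
Total nodes = 11 + 8 + 10 + 4 + 6 + 5 + 6 + 1 + 2 + 8 + 4 + 5 + 5 + 6 + 0 + 4 + 9 = 94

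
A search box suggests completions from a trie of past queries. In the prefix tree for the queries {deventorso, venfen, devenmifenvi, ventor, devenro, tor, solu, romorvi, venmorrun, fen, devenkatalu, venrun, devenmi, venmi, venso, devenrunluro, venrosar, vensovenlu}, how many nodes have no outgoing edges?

Leaves are exactly the stored words that no other stored word extends.
Those words: "devenkatalu", "devenmifenvi", "devenro", "devenrunluro", "deventorso", "fen", "romorvi", "solu", "tor", "venfen", "venmi", "venmorrun", "venrosar", "venrun", "vensovenlu", "ventor"
Leaf count: 16

16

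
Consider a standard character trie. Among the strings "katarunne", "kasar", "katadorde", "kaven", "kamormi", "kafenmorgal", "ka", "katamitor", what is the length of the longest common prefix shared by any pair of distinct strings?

4

The deepest shared node is where two words last agree before diverging.
e.g. "katadorde" and "katamitor" share the prefix "kata" of length 4; no pair shares a longer one.
Longest shared-prefix length: 4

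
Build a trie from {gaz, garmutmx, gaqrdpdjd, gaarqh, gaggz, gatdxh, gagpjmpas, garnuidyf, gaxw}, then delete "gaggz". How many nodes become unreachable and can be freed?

After clearing the end-marker at "gaggz", prune upward until reaching a node still needed by another word.
The suffix "gz" (2 nodes) is used only by "gaggz"; the node for "gag" still has the child "p", so pruning stops there.
Nodes removed: 2

2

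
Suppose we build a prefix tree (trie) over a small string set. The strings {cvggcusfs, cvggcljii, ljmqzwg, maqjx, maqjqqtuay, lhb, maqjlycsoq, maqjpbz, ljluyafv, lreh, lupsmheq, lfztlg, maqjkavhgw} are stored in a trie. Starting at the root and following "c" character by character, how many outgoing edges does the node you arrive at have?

Walk "c" from the root, arriving at one node.
Distinct next characters after "c": v.
That node has 1 child edge.

1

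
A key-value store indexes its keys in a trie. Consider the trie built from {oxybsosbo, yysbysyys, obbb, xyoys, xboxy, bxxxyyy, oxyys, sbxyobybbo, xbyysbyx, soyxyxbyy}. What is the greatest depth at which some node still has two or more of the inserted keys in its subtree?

The deepest shared node is where two words last agree before diverging.
e.g. "oxybsosbo" and "oxyys" share the prefix "oxy" of length 3; no pair shares a longer one.
Longest shared-prefix length: 3

3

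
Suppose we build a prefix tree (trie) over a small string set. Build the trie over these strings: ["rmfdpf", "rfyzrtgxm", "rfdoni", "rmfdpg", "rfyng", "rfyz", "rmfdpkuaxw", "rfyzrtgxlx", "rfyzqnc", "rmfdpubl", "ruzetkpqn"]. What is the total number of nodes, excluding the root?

For each word, the new-node count is its length minus the longest prefix already in the trie:
  "rmfdpf" → 6 new (r, m, f, d, p, f)
  "rfyzrtgxm" → prefix "r" already present; 8 new (f, y, z, r, t, g, x, m)
  "rfdoni" → prefix "rf" already present; 4 new (d, o, n, i)
  "rmfdpg" → prefix "rmfdp" already present; 1 new (g)
  "rfyng" → prefix "rfy" already present; 2 new (n, g)
  "rfyz" → prefix "rfyz" already present; 0 new (none)
  "rmfdpkuaxw" → prefix "rmfdp" already present; 5 new (k, u, a, x, w)
  "rfyzrtgxlx" → prefix "rfyzrtgx" already present; 2 new (l, x)
  "rfyzqnc" → prefix "rfyz" already present; 3 new (q, n, c)
  "rmfdpubl" → prefix "rmfdp" already present; 3 new (u, b, l)
  "ruzetkpqn" → prefix "r" already present; 8 new (u, z, e, t, k, p, q, n)
Total nodes = 6 + 8 + 4 + 1 + 2 + 0 + 5 + 2 + 3 + 3 + 8 = 42

42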